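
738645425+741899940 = 1480545365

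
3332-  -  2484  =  5816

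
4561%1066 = 297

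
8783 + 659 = 9442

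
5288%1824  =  1640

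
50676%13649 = 9729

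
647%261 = 125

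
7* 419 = 2933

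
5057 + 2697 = 7754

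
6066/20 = 3033/10= 303.30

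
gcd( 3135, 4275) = 285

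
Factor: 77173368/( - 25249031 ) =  - 2^3*3^1*103^1*353^( - 1 )*31219^1*71527^( - 1 )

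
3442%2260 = 1182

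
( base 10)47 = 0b101111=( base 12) 3b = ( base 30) 1h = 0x2F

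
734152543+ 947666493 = 1681819036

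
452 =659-207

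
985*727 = 716095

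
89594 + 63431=153025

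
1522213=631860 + 890353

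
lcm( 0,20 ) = 0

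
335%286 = 49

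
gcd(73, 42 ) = 1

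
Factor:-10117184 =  - 2^6*7^1 * 11^1*2053^1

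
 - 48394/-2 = 24197/1 = 24197.00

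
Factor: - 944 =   -  2^4*59^1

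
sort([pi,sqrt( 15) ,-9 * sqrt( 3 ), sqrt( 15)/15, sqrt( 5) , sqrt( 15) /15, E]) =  [ - 9*sqrt( 3),sqrt( 15) /15,sqrt( 15)/15,  sqrt( 5) , E,pi, sqrt( 15)]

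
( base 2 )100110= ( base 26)1C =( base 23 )1F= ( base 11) 35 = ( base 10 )38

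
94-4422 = -4328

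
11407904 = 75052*152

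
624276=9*69364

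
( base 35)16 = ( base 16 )29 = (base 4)221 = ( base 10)41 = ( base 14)2d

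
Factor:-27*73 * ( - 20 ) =39420 = 2^2*3^3 * 5^1*73^1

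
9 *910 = 8190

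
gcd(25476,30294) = 66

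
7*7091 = 49637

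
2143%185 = 108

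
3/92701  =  3/92701 =0.00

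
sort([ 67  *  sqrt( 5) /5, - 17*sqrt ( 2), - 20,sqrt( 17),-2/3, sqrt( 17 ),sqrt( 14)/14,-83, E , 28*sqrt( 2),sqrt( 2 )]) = [ - 83, -17*sqrt( 2), - 20, - 2/3,sqrt( 14)/14,sqrt(2 ),E, sqrt( 17),sqrt( 17),67*sqrt ( 5) /5,28*sqrt (2 ) ]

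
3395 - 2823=572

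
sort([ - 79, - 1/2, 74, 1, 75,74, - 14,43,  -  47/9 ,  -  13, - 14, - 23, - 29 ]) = [ - 79, - 29, - 23, - 14, - 14 ,- 13, - 47/9, - 1/2, 1, 43, 74, 74, 75]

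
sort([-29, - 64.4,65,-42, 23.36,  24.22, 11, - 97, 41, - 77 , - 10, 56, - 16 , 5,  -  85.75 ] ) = [ - 97, - 85.75, - 77, - 64.4,-42,-29, - 16, - 10,5,11,  23.36 , 24.22, 41, 56, 65] 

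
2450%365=260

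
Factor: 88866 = 2^1 *3^2 * 4937^1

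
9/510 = 3/170 = 0.02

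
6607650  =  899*7350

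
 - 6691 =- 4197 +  - 2494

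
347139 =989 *351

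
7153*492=3519276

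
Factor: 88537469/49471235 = 5^( - 1 )*11^( - 1)*2539^1*34871^1*899477^(  -  1)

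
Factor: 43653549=3^1 * 31^1* 367^1*1279^1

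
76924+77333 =154257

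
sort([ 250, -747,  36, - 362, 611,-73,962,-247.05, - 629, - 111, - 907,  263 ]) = [ - 907, - 747, - 629, - 362, - 247.05, - 111, - 73, 36, 250, 263, 611, 962]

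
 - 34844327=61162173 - 96006500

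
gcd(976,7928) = 8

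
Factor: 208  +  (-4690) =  - 2^1*3^3*83^1 = - 4482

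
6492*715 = 4641780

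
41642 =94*443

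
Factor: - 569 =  - 569^1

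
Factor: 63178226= 2^1*53^1*596021^1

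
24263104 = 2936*8264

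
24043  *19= 456817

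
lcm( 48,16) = 48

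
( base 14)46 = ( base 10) 62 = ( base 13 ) 4A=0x3e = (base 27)28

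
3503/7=3503/7 = 500.43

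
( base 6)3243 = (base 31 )O3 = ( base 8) 1353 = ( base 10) 747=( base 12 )523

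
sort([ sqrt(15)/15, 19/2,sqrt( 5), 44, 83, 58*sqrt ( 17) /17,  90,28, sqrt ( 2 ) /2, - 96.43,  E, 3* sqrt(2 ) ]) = [ - 96.43, sqrt(15) /15, sqrt(2) /2,sqrt ( 5), E , 3*sqrt( 2), 19/2,58  *  sqrt( 17 )/17, 28, 44,83,  90]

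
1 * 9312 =9312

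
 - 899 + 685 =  - 214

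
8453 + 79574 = 88027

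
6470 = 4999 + 1471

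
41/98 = 41/98 =0.42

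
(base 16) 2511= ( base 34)873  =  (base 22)JD7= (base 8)22421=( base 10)9489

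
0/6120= 0 = 0.00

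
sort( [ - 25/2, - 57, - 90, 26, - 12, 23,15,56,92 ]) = [-90 ,-57, - 25/2,-12, 15, 23,26, 56, 92] 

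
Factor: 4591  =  4591^1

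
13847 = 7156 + 6691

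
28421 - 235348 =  - 206927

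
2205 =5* 441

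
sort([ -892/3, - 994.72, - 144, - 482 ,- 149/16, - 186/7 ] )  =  [ - 994.72, - 482, - 892/3, - 144, - 186/7, - 149/16 ]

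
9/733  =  9/733 = 0.01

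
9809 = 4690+5119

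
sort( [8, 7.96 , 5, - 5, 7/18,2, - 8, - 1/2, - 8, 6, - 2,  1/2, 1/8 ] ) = [ - 8, - 8, - 5,-2, - 1/2,1/8, 7/18 , 1/2, 2, 5, 6,7.96 , 8 ]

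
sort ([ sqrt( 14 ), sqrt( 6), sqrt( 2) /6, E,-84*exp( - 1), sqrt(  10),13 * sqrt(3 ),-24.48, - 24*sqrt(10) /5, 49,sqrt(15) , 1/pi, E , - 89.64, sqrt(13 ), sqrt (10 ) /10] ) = [ - 89.64, - 84 * exp(  -  1), - 24.48, - 24*sqrt(10)/5, sqrt( 2)/6,sqrt( 10)/10,1/pi,  sqrt( 6),E,E, sqrt( 10),sqrt (13), sqrt (14), sqrt (15 ), 13*sqrt( 3 ), 49 ] 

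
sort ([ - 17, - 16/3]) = [  -  17,  -  16/3] 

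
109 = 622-513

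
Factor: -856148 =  - 2^2*193^1*1109^1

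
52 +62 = 114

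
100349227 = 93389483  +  6959744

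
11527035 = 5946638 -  - 5580397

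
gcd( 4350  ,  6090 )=870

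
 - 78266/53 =  -  78266/53 = - 1476.72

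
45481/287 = 158 + 135/287= 158.47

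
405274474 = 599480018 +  - 194205544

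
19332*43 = 831276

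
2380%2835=2380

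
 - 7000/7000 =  - 1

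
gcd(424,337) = 1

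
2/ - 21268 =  - 1/10634 = - 0.00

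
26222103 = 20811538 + 5410565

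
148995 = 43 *3465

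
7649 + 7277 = 14926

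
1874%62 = 14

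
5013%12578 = 5013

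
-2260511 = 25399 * (-89) 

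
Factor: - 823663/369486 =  - 2^( - 1)*3^( - 2)*13^(-1) * 1579^(-1)*823663^1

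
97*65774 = 6380078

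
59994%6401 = 2385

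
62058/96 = 646 + 7/16 = 646.44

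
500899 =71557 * 7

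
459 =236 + 223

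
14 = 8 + 6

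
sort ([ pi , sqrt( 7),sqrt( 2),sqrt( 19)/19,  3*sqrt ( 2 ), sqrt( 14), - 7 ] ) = [ - 7, sqrt(19)/19,sqrt( 2) , sqrt (7),pi,  sqrt( 14), 3*sqrt ( 2)] 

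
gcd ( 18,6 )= 6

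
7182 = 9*798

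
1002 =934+68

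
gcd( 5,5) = 5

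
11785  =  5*2357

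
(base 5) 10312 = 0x2c3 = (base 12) 4ab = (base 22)1A3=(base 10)707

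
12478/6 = 6239/3 = 2079.67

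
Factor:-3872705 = -5^1 * 774541^1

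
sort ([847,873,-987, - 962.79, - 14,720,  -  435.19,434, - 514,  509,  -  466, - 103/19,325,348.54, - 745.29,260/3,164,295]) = [ - 987, - 962.79, - 745.29, - 514, - 466,-435.19, - 14, - 103/19 , 260/3,164,295,325,348.54 , 434, 509,720,847, 873] 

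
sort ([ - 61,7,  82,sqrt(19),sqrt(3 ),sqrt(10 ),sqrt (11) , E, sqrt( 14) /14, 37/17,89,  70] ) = [ - 61, sqrt(14) /14 , sqrt(3 ) , 37/17, E,sqrt( 10 ),  sqrt( 11),sqrt(19),7,70,82,  89 ]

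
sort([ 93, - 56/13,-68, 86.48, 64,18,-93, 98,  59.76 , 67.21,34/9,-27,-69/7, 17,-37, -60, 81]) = [-93,-68 ,-60, - 37,-27,-69/7,-56/13, 34/9 , 17 , 18,  59.76, 64, 67.21, 81, 86.48 , 93,98]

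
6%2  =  0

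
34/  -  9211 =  - 1 + 9177/9211  =  - 0.00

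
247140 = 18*13730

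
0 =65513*0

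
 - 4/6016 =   -  1/1504 = - 0.00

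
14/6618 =7/3309 = 0.00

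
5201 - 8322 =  - 3121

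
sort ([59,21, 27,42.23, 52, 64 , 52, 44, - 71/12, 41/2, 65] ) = [ - 71/12,41/2 , 21, 27,42.23, 44,52, 52, 59, 64,  65 ]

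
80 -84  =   - 4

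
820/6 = 410/3=   136.67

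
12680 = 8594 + 4086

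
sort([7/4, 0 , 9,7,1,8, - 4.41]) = [-4.41, 0, 1,7/4, 7, 8, 9]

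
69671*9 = 627039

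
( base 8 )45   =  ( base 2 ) 100101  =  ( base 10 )37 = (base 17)23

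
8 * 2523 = 20184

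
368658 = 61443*6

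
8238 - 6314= 1924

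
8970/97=8970/97= 92.47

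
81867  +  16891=98758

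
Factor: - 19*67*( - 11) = 14003 =11^1 * 19^1 * 67^1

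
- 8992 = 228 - 9220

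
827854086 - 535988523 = 291865563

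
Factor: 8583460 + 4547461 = 61^1*215261^1 = 13130921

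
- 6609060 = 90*( - 73434) 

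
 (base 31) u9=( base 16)3AB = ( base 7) 2511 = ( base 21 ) 22F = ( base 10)939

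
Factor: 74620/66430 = 82/73=2^1*41^1*73^( - 1 ) 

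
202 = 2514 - 2312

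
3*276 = 828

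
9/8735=9/8735 = 0.00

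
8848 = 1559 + 7289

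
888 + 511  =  1399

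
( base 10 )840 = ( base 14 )440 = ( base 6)3520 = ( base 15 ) 3b0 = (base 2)1101001000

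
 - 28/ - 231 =4/33 =0.12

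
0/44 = 0= 0.00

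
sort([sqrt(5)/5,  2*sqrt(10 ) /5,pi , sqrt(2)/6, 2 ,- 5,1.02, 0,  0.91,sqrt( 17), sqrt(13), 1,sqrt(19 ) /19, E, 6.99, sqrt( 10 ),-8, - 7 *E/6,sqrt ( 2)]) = [ - 8, - 5, - 7*E/6, 0, sqrt( 19)/19,  sqrt(2) /6, sqrt( 5 ) /5,0.91, 1,  1.02  ,  2*sqrt(10)/5, sqrt( 2),2,E,pi, sqrt(10),  sqrt( 13), sqrt( 17),  6.99 ]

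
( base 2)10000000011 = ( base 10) 1027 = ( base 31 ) 124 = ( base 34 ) u7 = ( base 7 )2665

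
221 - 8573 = - 8352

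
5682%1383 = 150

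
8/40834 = 4/20417 = 0.00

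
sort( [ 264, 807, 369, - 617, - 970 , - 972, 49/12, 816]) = [  -  972, - 970, - 617 , 49/12, 264, 369,807, 816] 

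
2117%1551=566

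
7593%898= 409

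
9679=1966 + 7713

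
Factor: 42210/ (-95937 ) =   -  2^1* 3^1*5^1 * 7^1*67^1*113^( - 1)*283^( - 1) = - 14070/31979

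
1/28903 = 1/28903 = 0.00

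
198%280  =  198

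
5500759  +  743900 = 6244659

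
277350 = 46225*6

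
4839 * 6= 29034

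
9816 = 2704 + 7112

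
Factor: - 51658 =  - 2^1*23^1*1123^1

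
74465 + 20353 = 94818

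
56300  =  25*2252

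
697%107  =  55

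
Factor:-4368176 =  - 2^4 *19^1*14369^1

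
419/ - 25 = - 17+6/25 = - 16.76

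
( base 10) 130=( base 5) 1010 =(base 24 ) 5A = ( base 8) 202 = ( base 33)3v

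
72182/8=9022 + 3/4 = 9022.75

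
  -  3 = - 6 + 3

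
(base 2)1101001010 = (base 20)222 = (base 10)842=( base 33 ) ph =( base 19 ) 266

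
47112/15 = 15704/5  =  3140.80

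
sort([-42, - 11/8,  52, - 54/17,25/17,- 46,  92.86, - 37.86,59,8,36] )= [  -  46, - 42,  -  37.86 , - 54/17, - 11/8, 25/17 , 8,36,52, 59, 92.86 ] 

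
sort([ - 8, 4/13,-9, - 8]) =[ - 9,-8, - 8, 4/13 ]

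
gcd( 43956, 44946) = 198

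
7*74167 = 519169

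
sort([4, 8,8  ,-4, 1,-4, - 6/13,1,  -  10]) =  [- 10,-4, - 4,  -  6/13,1,1,4,8 , 8 ] 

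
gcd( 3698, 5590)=86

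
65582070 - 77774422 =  - 12192352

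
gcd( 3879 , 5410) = 1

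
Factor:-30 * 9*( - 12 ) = 2^3*  3^4*5^1=3240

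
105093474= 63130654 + 41962820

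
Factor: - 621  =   - 3^3*23^1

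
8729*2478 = 21630462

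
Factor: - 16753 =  - 11^1*1523^1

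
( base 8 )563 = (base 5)2441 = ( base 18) 12B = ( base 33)b8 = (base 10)371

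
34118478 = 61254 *557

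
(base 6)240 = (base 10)96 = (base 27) 3f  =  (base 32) 30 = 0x60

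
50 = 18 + 32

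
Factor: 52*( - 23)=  - 1196 = - 2^2*13^1*23^1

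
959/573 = 959/573 = 1.67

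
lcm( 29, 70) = 2030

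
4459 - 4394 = 65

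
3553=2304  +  1249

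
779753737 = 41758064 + 737995673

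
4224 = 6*704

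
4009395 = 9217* 435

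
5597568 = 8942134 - 3344566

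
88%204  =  88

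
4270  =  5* 854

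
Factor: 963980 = 2^2 * 5^1*157^1*307^1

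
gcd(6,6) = 6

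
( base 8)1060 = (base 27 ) kk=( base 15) 275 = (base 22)13A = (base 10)560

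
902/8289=902/8289 = 0.11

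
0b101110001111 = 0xB8F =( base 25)4I9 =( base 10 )2959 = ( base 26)49l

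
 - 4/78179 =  - 1 + 78175/78179 = - 0.00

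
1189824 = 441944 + 747880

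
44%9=8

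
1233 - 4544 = - 3311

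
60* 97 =5820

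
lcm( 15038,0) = 0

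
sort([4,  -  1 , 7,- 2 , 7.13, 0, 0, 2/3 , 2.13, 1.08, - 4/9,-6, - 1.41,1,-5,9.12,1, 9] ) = [-6, -5,-2, - 1.41, - 1, -4/9,  0, 0,2/3, 1 , 1,1.08, 2.13 , 4,7,7.13, 9, 9.12]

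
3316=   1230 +2086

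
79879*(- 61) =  - 4872619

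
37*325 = 12025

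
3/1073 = 3/1073 = 0.00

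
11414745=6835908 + 4578837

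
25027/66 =379 + 13/66=379.20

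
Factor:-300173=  - 23^1*31^1*  421^1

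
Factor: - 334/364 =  - 167/182 = - 2^( - 1 )*7^( - 1) *13^( - 1 ) * 167^1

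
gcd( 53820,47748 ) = 276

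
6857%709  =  476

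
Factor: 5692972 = 2^2 *1423243^1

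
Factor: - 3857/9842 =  - 2^( - 1) * 29^1 * 37^( - 1 ) = - 29/74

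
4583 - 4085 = 498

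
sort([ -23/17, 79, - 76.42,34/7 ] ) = [ - 76.42, - 23/17,  34/7,79 ] 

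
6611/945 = 6611/945 = 7.00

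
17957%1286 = 1239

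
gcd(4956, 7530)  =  6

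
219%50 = 19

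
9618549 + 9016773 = 18635322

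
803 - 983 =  -180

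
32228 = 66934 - 34706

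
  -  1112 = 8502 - 9614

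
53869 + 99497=153366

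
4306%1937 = 432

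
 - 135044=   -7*19292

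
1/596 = 1/596 = 0.00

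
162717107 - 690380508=-527663401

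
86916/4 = 21729 = 21729.00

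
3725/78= 3725/78  =  47.76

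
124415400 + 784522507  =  908937907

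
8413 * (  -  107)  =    -  900191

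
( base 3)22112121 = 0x1852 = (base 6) 44454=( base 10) 6226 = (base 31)6eq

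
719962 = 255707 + 464255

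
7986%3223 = 1540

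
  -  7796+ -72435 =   -  80231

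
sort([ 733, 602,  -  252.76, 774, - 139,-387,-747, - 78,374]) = [ - 747, - 387, - 252.76, - 139,-78, 374, 602,733,774]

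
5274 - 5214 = 60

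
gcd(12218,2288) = 2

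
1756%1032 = 724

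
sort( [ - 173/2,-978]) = [- 978, - 173/2]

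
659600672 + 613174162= 1272774834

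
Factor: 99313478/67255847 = 2^1*11^1*4514249^1*67255847^ ( - 1) 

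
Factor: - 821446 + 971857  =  3^1*181^1*277^1 = 150411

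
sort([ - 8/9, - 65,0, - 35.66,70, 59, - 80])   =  [ - 80, - 65,-35.66, -8/9, 0, 59, 70 ] 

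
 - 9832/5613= - 9832/5613 = - 1.75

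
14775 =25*591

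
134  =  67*2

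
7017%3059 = 899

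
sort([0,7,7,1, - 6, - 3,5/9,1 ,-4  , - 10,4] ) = [ - 10,  -  6,-4,-3,  0,5/9, 1, 1,4,7,7] 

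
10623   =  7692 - -2931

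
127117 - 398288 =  - 271171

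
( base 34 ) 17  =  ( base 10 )41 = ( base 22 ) 1J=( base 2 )101001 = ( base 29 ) 1c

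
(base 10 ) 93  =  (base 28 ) 39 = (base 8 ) 135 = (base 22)45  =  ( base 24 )3L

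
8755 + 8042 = 16797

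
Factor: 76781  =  76781^1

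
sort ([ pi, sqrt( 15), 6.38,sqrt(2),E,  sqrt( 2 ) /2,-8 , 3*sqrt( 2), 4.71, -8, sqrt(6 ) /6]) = [ - 8, - 8, sqrt(6)/6, sqrt(2)/2, sqrt ( 2), E, pi,  sqrt(15),3*sqrt( 2 ), 4.71,  6.38]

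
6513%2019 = 456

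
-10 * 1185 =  - 11850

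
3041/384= 3041/384= 7.92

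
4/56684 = 1/14171 = 0.00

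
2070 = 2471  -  401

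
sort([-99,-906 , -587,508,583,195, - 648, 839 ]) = [ - 906, - 648,-587, - 99, 195,508,583, 839 ]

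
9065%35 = 0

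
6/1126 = 3/563 = 0.01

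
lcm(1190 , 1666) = 8330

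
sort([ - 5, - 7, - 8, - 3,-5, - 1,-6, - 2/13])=[ - 8 , - 7, - 6, - 5, - 5, - 3, - 1, - 2/13]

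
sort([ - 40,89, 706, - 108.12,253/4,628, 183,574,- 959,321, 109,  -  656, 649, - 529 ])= [ - 959, - 656, - 529, - 108.12,  -  40, 253/4, 89, 109  ,  183,  321, 574, 628,649, 706]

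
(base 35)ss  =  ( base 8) 1760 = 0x3F0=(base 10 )1008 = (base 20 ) 2A8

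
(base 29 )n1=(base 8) 1234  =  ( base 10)668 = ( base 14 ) 35A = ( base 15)2e8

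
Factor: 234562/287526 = 3^(  -  1)*173^(  -  1) * 277^(-1 )*117281^1 = 117281/143763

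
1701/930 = 1+257/310 = 1.83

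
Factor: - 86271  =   - 3^1 *149^1*193^1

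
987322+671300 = 1658622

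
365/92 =3 + 89/92=3.97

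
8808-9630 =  - 822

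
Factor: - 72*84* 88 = -2^8 * 3^3*7^1* 11^1 = - 532224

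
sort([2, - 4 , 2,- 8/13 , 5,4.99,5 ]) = [- 4, - 8/13,2,2, 4.99,  5 , 5 ] 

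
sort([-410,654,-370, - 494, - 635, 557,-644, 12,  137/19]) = [-644 , - 635, - 494 , - 410,-370, 137/19, 12,557, 654 ] 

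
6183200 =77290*80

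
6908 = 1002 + 5906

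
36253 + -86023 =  - 49770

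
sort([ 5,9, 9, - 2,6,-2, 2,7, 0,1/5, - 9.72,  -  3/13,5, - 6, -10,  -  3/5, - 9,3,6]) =[ - 10,  -  9.72,-9, - 6 , - 2 , - 2, - 3/5, - 3/13,0,1/5, 2,3,5, 5,6,6,  7,  9,9 ]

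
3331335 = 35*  95181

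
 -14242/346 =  - 7121/173 =- 41.16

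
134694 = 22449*6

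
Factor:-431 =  - 431^1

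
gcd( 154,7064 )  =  2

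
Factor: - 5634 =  - 2^1 * 3^2*313^1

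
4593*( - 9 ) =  - 41337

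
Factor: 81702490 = 2^1 * 5^1*443^1*18443^1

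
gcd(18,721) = 1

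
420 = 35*12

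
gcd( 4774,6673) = 1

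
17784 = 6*2964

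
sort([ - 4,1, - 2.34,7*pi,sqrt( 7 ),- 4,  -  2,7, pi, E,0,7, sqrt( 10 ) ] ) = [ - 4, - 4, - 2.34, - 2, 0,1, sqrt( 7 ),E, pi,  sqrt(10 ),7,  7, 7*pi ]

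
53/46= 1 + 7/46 = 1.15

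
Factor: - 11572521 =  - 3^1*503^1*7669^1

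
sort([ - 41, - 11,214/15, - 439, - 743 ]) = [ - 743 , - 439,  -  41, - 11 , 214/15]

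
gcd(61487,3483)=1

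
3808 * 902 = 3434816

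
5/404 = 5/404 = 0.01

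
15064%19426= 15064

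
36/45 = 4/5 = 0.80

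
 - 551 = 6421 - 6972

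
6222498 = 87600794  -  81378296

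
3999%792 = 39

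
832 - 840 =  - 8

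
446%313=133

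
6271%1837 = 760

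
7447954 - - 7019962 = 14467916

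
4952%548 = 20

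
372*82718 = 30771096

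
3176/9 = 3176/9= 352.89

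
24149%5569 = 1873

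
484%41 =33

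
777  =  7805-7028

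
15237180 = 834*18270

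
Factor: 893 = 19^1*47^1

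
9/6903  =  1/767= 0.00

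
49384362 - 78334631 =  - 28950269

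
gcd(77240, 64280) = 40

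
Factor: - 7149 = -3^1*2383^1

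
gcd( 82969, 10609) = 1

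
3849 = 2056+1793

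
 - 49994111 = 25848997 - 75843108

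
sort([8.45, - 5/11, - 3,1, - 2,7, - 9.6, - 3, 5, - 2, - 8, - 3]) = [ - 9.6,  -  8, - 3,  -  3, - 3, - 2, - 2, - 5/11,1,5 , 7,8.45]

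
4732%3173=1559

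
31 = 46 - 15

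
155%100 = 55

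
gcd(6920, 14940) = 20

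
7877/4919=1 + 2958/4919 = 1.60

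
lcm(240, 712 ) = 21360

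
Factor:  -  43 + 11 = -2^5 = - 32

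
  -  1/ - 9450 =1/9450 = 0.00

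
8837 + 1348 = 10185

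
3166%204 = 106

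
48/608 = 3/38 = 0.08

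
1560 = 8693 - 7133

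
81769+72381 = 154150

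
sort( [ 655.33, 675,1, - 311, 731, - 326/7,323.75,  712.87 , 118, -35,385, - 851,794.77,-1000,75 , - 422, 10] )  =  [ - 1000, - 851,  -  422, - 311, - 326/7, - 35,1, 10, 75, 118,323.75,385, 655.33,  675 , 712.87,731, 794.77]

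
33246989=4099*8111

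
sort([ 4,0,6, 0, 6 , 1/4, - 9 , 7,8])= [ - 9,0, 0,1/4,4,6, 6 , 7, 8 ] 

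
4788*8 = 38304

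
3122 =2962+160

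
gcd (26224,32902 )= 2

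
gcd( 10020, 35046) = 6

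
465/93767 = 465/93767 = 0.00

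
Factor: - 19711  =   - 23^1*857^1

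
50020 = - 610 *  ( - 82)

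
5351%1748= 107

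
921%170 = 71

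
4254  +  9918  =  14172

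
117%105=12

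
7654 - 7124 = 530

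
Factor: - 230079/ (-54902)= 813/194  =  2^ ( - 1 )*3^1 * 97^( - 1 )*271^1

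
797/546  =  797/546= 1.46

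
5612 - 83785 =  - 78173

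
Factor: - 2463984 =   -  2^4*3^2*71^1*241^1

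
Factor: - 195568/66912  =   - 2^( - 1 )* 3^( - 1)*41^( - 1)*719^1 = - 719/246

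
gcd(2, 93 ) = 1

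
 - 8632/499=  - 18 + 350/499 = - 17.30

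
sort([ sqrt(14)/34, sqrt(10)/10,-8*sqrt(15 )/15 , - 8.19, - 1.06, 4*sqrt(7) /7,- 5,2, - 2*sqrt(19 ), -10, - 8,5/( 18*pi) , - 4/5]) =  [ - 10,-2*sqrt ( 19), - 8.19, - 8, - 5, -8*sqrt( 15 ) /15,  -  1.06, - 4/5,5/(18*pi ),sqrt(14)/34,sqrt (10) /10,4*sqrt( 7) /7,2]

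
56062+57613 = 113675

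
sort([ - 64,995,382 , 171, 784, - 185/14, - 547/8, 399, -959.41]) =[ - 959.41, - 547/8,- 64, - 185/14, 171, 382, 399, 784, 995]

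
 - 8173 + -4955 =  - 13128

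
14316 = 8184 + 6132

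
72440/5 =14488=14488.00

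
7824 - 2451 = 5373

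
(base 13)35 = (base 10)44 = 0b101100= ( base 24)1k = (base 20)24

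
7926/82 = 3963/41   =  96.66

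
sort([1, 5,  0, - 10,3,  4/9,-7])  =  [ - 10, - 7,0, 4/9, 1,3,5]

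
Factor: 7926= 2^1*3^1*1321^1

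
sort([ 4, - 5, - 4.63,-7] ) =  [ -7, - 5, - 4.63, 4]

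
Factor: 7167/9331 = 3^1 *7^(- 1)*31^(  -  1 )*43^( - 1) *2389^1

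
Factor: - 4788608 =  - 2^7*11^1*19^1*  179^1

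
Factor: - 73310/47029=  - 2^1*5^1*131^( - 1) * 359^(-1 )* 7331^1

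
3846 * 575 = 2211450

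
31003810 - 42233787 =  - 11229977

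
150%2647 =150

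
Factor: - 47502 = -2^1*3^2*7^1 * 13^1 * 29^1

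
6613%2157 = 142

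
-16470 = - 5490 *3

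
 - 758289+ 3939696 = 3181407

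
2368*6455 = 15285440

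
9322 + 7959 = 17281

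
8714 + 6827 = 15541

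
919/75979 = 919/75979= 0.01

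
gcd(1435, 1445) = 5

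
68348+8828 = 77176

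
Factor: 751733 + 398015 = 2^2*287437^1 = 1149748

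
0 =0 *( - 67)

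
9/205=9/205 = 0.04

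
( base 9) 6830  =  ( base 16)13B9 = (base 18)fa9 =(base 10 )5049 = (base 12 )2B09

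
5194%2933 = 2261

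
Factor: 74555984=2^4  *29^1 * 160681^1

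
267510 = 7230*37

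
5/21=5/21 = 0.24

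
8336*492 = 4101312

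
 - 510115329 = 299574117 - 809689446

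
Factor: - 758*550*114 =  - 47526600 = -2^3*3^1*5^2*11^1*19^1*379^1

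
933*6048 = 5642784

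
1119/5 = 223 + 4/5 = 223.80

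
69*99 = 6831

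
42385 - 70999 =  - 28614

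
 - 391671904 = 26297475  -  417969379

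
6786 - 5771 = 1015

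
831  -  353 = 478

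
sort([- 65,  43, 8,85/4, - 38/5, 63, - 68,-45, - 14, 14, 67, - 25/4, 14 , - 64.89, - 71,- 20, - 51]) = [-71, - 68, - 65, - 64.89, - 51, - 45 , - 20, - 14, - 38/5,- 25/4, 8,14,14,  85/4,43,63,67 ]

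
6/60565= 6/60565  =  0.00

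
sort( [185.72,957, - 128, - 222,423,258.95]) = [ - 222,  -  128,185.72, 258.95, 423, 957]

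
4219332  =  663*6364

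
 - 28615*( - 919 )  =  26297185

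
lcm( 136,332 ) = 11288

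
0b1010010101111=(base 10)5295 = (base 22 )akf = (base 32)55F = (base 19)ECD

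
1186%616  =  570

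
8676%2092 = 308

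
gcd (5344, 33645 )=1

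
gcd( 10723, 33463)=1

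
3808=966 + 2842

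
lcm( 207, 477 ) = 10971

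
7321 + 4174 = 11495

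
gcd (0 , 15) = 15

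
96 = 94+2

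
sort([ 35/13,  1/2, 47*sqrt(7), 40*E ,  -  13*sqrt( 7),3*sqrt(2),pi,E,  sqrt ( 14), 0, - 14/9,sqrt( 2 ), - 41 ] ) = [ - 41 , - 13*sqrt ( 7), -14/9,0,1/2,sqrt(2 ),35/13,E, pi,sqrt (14 ),3 * sqrt ( 2),  40*E,  47*sqrt( 7)]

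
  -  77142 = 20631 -97773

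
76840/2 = 38420 = 38420.00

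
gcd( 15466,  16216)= 2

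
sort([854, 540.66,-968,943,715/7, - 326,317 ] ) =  [ - 968, - 326,715/7,317,540.66,854, 943]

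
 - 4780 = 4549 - 9329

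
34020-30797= 3223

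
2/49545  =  2/49545 = 0.00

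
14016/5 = 2803+1/5 = 2803.20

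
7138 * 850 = 6067300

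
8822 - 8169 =653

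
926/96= 463/48  =  9.65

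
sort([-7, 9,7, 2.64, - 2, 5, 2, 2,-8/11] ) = [  -  7 , - 2,  -  8/11,  2,2, 2.64,  5,7, 9]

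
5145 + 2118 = 7263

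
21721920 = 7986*2720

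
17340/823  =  21 + 57/823 = 21.07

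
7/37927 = 7/37927 = 0.00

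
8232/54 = 1372/9  =  152.44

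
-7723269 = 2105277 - 9828546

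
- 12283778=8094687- 20378465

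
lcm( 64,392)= 3136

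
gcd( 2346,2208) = 138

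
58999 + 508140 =567139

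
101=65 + 36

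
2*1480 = 2960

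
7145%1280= 745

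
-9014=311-9325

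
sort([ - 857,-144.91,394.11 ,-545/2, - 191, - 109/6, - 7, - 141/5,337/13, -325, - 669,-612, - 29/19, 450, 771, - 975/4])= [-857, - 669, - 612, - 325,-545/2, - 975/4, - 191, - 144.91, - 141/5, - 109/6, - 7, - 29/19,337/13 , 394.11, 450, 771] 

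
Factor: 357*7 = 2499 = 3^1 * 7^2 * 17^1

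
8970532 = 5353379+3617153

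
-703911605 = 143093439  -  847005044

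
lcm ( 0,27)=0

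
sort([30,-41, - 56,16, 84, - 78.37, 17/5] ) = [ - 78.37,-56,  -  41,17/5,16,30,84 ] 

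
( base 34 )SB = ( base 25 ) 1dd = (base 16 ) 3c3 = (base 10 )963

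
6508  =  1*6508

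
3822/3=1274 = 1274.00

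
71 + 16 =87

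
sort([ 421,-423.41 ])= [-423.41,  421]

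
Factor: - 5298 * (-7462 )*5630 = 2^3*3^1*5^1*7^1 * 13^1 * 41^1*563^1*883^1 = 222574595880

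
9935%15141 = 9935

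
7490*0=0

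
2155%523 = 63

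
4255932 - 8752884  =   - 4496952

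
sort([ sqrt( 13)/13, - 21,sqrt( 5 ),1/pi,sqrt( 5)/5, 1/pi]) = [-21, sqrt(13) /13, 1/pi, 1/pi,sqrt(5 )/5 , sqrt( 5 )]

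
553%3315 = 553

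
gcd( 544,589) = 1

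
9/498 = 3/166 = 0.02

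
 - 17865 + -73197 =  - 91062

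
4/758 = 2/379 = 0.01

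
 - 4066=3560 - 7626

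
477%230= 17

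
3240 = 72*45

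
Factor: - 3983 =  - 7^1*569^1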